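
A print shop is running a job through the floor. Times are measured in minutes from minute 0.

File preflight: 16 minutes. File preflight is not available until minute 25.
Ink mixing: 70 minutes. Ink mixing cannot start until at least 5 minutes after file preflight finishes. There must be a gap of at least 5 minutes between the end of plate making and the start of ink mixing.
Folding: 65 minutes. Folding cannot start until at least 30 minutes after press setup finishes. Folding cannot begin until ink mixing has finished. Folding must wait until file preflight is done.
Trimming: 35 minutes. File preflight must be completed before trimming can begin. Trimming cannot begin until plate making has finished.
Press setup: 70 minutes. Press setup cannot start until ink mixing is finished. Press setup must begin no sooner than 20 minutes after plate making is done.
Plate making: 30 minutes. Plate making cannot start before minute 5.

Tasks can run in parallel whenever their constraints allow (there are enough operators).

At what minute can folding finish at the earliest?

Plate making waits on its own release at minute 5, so it starts at minute 5 and finishes at 5 + 30 = minute 35.
After its own release at minute 25, file preflight can start at minute 25 and finishes at minute 41.
For ink mixing: file preflight (finishes minute 41, plus 5-minute gap → minute 46); plate making (finishes minute 35, plus 5-minute gap → minute 40). Taking the maximum gives a start of minute 46, and it finishes at 46 + 70 = minute 116.
For press setup: ink mixing (finishes minute 116); plate making (finishes minute 35, plus 20-minute gap → minute 55). Taking the maximum gives a start of minute 116, and it finishes at 116 + 70 = minute 186.
Folding needs all of press setup (finishes minute 186, plus 30-minute gap → minute 216); ink mixing (finishes minute 116); file preflight (finishes minute 41). That puts its earliest start at minute 216; it finishes at 216 + 65 = minute 281.

281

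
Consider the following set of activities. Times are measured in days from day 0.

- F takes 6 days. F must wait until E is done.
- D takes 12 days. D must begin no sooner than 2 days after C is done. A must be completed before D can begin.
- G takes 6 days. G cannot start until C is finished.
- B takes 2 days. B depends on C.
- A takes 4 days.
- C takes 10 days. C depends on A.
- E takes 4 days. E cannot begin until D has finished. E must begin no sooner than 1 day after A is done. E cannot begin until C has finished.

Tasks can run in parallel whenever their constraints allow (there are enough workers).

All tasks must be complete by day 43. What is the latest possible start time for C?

Nothing follows B; the deadline of day 43 is its only limit. It must start by 43 − 2 = day 41.
Nothing follows F; the deadline of day 43 is its only limit. It must start by 43 − 6 = day 37.
Since F (must start by day 37) depends on it, E must finish by day 37. Backing off its 4-day duration gives a latest start of day 33.
Since E (must start by day 33) depends on it, D must finish by day 33. Backing off its 12-day duration gives a latest start of day 21.
Nothing follows G; the deadline of day 43 is its only limit. It must start by 43 − 6 = day 37.
C has several dependents: B (must start by day 41); D (must start by day 21, minus 2-day gap → day 19); E (must start by day 33); G (must start by day 37). The earliest of those limits is day 19, so C must start by 19 − 10 = day 9.

9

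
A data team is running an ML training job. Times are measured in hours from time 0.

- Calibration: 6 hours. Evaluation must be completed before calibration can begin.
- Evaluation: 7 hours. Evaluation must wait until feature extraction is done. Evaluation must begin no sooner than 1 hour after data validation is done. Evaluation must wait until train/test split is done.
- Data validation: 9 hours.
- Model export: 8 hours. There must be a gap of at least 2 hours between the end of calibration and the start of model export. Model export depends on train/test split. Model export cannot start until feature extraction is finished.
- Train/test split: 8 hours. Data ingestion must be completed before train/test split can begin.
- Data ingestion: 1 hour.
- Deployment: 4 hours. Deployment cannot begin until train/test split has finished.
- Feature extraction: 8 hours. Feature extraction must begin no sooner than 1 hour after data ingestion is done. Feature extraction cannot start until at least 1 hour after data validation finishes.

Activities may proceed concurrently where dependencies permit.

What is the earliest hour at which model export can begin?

Data validation can start immediately at hour 0; it finishes at hour 9.
Data ingestion can start immediately at hour 0; it finishes at hour 1.
Train/test split waits on data ingestion (finishes hour 1), so it starts at hour 1 and finishes at 1 + 8 = hour 9.
Feature extraction has to wait for data ingestion (finishes hour 1, plus 1-hour gap → hour 2); data validation (finishes hour 9, plus 1-hour gap → hour 10). The latest of these is hour 10, so feature extraction runs hour 10 to 10 + 8 = hour 18.
For evaluation: feature extraction (finishes hour 18); data validation (finishes hour 9, plus 1-hour gap → hour 10); train/test split (finishes hour 9). Taking the maximum gives a start of hour 18, and it finishes at 18 + 7 = hour 25.
After evaluation (finishes hour 25), calibration can start at hour 25 and finishes at hour 31.
Model export waits on calibration (finishes hour 31, plus 2-hour gap → hour 33); train/test split (finishes hour 9); feature extraction (finishes hour 18). The latest of these is hour 33, which is the earliest model export can start.

33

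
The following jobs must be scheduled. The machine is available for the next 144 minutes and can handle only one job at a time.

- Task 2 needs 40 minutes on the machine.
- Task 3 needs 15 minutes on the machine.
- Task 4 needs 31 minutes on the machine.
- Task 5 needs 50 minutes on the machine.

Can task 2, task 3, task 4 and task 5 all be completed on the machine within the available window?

Yes

Running back to back, the jobs need 40 + 15 + 31 + 50 = 136 minutes on the machine.
Since 136 ≤ 144, they fit within the window.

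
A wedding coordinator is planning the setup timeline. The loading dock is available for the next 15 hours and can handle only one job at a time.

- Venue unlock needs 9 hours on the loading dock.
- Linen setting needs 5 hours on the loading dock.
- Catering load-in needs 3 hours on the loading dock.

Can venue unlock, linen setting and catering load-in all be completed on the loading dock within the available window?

No

Running back to back, the jobs need 9 + 5 + 3 = 17 hours on the loading dock.
Since 17 > 15, they cannot all fit.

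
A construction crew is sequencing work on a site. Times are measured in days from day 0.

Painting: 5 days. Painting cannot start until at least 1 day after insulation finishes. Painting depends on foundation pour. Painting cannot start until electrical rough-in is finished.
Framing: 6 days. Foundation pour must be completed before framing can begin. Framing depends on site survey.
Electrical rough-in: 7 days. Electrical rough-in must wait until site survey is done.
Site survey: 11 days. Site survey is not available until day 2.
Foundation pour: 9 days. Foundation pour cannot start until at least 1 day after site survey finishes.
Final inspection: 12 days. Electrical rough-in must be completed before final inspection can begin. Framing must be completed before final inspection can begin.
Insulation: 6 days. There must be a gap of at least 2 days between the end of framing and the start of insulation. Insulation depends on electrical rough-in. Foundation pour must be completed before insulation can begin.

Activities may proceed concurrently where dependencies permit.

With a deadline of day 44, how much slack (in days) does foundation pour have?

1

Site survey cannot begin until its own release at day 2. It runs from day 2 to 2 + 11 = day 13.
Foundation pour cannot begin until site survey (finishes day 13, plus 1-day gap → day 14). It runs from day 14 to 14 + 9 = day 23.

Working backward from the deadline:
Nothing follows painting; the deadline of day 44 is its only limit. It must start by 44 − 5 = day 39.
Insulation feeds into painting (must start by day 39, minus 1-day gap → day 38); so insulation must finish by day 38 and therefore start by day 32.
Final inspection must finish by day 44; it takes 12 days, so it must start by 44 − 12 = day 32.
For framing: insulation (must start by day 32, minus 2-day gap → day 30); final inspection (must start by day 32). The most restrictive is day 30; with a 6-day duration, framing must start by day 24.
Foundation pour feeds framing (must start by day 24); insulation (must start by day 32); painting (must start by day 39). Taking the minimum, foundation pour must finish by day 24 and start by 24 − 9 = day 15.
So foundation pour can start as early as day 14 and as late as day 15, giving 15 − 14 = 1 day of slack.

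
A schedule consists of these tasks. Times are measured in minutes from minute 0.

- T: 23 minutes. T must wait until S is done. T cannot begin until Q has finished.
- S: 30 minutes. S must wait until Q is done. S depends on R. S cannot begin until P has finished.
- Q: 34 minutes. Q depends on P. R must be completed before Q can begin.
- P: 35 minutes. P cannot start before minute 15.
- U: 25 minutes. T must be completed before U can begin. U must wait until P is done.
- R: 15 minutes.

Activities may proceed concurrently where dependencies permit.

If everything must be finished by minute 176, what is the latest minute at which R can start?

Nothing follows U; the deadline of minute 176 is its only limit. It must start by 176 − 25 = minute 151.
T must finish before U (must start by minute 151). With a 23-minute duration, T must start by 151 − 23 = minute 128.
Since T (must start by minute 128) depends on it, S must finish by minute 128. Backing off its 30-minute duration gives a latest start of minute 98.
For Q: S (must start by minute 98); T (must start by minute 128). The most restrictive is minute 98; with a 34-minute duration, Q must start by minute 64.
R feeds Q (must start by minute 64); S (must start by minute 98). Taking the minimum, R must finish by minute 64 and start by 64 − 15 = minute 49.

49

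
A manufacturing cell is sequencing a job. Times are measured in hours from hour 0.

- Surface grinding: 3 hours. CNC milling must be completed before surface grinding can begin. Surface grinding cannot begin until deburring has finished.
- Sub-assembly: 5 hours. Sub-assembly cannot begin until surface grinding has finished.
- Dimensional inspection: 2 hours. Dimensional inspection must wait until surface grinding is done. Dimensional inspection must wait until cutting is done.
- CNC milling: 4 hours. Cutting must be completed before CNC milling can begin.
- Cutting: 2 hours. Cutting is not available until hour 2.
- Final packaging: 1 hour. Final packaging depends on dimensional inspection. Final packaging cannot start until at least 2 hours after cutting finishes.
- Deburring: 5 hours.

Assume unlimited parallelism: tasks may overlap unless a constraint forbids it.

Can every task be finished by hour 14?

Nothing blocks deburring, so it runs from hour 0 to hour 5.
After its own release at hour 2, cutting can start at hour 2 and finishes at hour 4.
After cutting (finishes hour 4), CNC milling can start at hour 4 and finishes at hour 8.
Surface grinding needs all of CNC milling (finishes hour 8); deburring (finishes hour 5). That puts its earliest start at hour 8; it finishes at 8 + 3 = hour 11.
Sub-assembly cannot begin until surface grinding (finishes hour 11). It runs from hour 11 to 11 + 5 = hour 16.
Dimensional inspection has to wait for surface grinding (finishes hour 11); cutting (finishes hour 4). The latest of these is hour 11, so dimensional inspection runs hour 11 to 11 + 2 = hour 13.
Final packaging needs all of dimensional inspection (finishes hour 13); cutting (finishes hour 4, plus 2-hour gap → hour 6). That puts its earliest start at hour 13; it finishes at 13 + 1 = hour 14.
The earliest everything can be done is hour 16, which is after the deadline of 14, so it is not possible.

No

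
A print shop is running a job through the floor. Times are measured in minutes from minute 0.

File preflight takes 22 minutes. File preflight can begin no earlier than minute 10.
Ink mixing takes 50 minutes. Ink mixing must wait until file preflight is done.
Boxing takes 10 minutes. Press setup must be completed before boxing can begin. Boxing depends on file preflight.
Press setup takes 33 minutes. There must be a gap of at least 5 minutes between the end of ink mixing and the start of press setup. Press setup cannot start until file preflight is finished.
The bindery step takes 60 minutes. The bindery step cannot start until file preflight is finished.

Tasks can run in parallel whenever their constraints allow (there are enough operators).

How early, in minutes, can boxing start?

120

After its own release at minute 10, file preflight can start at minute 10 and finishes at minute 32.
Ink mixing waits on file preflight (finishes minute 32), so it starts at minute 32 and finishes at 32 + 50 = minute 82.
Press setup cannot start until ink mixing (finishes minute 82, plus 5-minute gap → minute 87); file preflight (finishes minute 32). The controlling bound is minute 87, so press setup finishes at 87 + 33 = minute 120.
Boxing waits on press setup (finishes minute 120); file preflight (finishes minute 32). The latest of these is minute 120, which is the earliest boxing can start.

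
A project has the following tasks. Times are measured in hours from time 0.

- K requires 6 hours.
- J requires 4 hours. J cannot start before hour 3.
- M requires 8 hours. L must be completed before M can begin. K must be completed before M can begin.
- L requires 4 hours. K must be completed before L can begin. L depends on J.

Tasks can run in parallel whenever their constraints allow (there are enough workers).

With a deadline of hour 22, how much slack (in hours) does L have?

3

K can start immediately at hour 0; it finishes at hour 6.
J cannot begin until its own release at hour 3. It runs from hour 3 to 3 + 4 = hour 7.
For L: K (finishes hour 6); J (finishes hour 7). Taking the maximum gives a start of hour 7, and it finishes at 7 + 4 = hour 11.

Working backward from the deadline:
M must finish by hour 22; it takes 8 hours, so it must start by 22 − 8 = hour 14.
L has to be done before M (must start by hour 14). That means finishing by hour 14, i.e. starting by 14 − 4 = hour 10.
So L can start as early as hour 7 and as late as hour 10, giving 10 − 7 = 3 hours of slack.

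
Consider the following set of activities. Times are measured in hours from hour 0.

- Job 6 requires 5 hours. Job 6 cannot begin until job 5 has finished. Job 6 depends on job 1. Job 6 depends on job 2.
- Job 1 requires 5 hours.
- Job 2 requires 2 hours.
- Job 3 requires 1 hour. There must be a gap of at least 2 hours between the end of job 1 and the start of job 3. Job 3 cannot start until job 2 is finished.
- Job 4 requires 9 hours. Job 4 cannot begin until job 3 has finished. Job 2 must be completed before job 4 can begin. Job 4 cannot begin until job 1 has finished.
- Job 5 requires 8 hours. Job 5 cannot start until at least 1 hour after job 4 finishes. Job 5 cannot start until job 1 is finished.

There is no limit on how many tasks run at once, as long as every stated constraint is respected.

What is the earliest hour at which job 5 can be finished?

26

Nothing blocks job 2, so it runs from hour 0 to hour 2.
Job 1 can start immediately at hour 0; it finishes at hour 5.
For job 3: job 1 (finishes hour 5, plus 2-hour gap → hour 7); job 2 (finishes hour 2). Taking the maximum gives a start of hour 7, and it finishes at 7 + 1 = hour 8.
Job 4 needs all of job 3 (finishes hour 8); job 2 (finishes hour 2); job 1 (finishes hour 5). That puts its earliest start at hour 8; it finishes at 8 + 9 = hour 17.
Job 5 needs all of job 4 (finishes hour 17, plus 1-hour gap → hour 18); job 1 (finishes hour 5). That puts its earliest start at hour 18; it finishes at 18 + 8 = hour 26.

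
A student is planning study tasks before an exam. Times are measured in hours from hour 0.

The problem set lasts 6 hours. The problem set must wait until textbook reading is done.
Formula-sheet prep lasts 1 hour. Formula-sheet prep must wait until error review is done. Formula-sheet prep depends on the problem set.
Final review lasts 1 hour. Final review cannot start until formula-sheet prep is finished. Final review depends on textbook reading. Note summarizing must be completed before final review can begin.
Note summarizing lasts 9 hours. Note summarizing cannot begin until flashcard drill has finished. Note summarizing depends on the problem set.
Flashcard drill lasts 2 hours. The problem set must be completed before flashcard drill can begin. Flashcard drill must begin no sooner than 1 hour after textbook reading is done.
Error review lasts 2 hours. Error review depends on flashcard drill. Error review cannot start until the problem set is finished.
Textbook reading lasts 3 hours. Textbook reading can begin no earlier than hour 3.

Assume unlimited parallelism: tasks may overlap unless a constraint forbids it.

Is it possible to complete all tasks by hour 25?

Yes

After its own release at hour 3, textbook reading can start at hour 3 and finishes at hour 6.
The problem set waits on textbook reading (finishes hour 6), so it starts at hour 6 and finishes at 6 + 6 = hour 12.
For flashcard drill: the problem set (finishes hour 12); textbook reading (finishes hour 6, plus 1-hour gap → hour 7). Taking the maximum gives a start of hour 12, and it finishes at 12 + 2 = hour 14.
Note summarizing needs all of flashcard drill (finishes hour 14); the problem set (finishes hour 12). That puts its earliest start at hour 14; it finishes at 14 + 9 = hour 23.
Error review needs all of flashcard drill (finishes hour 14); the problem set (finishes hour 12). That puts its earliest start at hour 14; it finishes at 14 + 2 = hour 16.
Formula-sheet prep has to wait for error review (finishes hour 16); the problem set (finishes hour 12). The latest of these is hour 16, so formula-sheet prep runs hour 16 to 16 + 1 = hour 17.
For final review: formula-sheet prep (finishes hour 17); textbook reading (finishes hour 6); note summarizing (finishes hour 23). Taking the maximum gives a start of hour 23, and it finishes at 23 + 1 = hour 24.
Every task is finished by hour 24, which is no later than the deadline of 25, so the schedule is feasible.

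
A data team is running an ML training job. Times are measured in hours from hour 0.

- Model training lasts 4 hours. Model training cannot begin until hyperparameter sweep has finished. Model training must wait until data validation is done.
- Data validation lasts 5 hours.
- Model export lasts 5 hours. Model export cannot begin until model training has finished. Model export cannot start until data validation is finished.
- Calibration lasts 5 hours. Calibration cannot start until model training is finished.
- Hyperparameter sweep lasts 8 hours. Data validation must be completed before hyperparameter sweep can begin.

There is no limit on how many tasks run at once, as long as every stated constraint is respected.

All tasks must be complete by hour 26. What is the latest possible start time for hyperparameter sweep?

Nothing follows calibration; the deadline of hour 26 is its only limit. It must start by 26 − 5 = hour 21.
Nothing follows model export; the deadline of hour 26 is its only limit. It must start by 26 − 5 = hour 21.
Model training feeds calibration (must start by hour 21); model export (must start by hour 21). Taking the minimum, model training must finish by hour 21 and start by 21 − 4 = hour 17.
Hyperparameter sweep must finish before model training (must start by hour 17). With an 8-hour duration, hyperparameter sweep must start by 17 − 8 = hour 9.

9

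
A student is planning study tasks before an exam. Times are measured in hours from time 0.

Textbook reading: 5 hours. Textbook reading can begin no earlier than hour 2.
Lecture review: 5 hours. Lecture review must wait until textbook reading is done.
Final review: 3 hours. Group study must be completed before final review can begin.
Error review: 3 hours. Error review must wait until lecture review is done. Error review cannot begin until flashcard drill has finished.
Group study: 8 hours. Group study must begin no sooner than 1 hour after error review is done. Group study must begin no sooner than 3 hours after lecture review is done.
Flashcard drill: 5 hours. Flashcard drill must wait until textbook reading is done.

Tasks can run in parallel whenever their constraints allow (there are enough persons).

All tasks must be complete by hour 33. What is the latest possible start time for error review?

18

Nothing follows final review; the deadline of hour 33 is its only limit. It must start by 33 − 3 = hour 30.
Group study has to be done before final review (must start by hour 30). That means finishing by hour 30, i.e. starting by 30 − 8 = hour 22.
Error review has to be done before group study (must start by hour 22, minus 1-hour gap → hour 21). That means finishing by hour 21, i.e. starting by 21 − 3 = hour 18.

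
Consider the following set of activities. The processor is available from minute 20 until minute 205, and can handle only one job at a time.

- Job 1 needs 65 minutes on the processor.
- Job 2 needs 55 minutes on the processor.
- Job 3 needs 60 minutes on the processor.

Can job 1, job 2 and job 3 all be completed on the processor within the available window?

Yes

The processor window is 205 − 20 = 185 minutes.
Running back to back, the jobs need 65 + 55 + 60 = 180 minutes on the processor.
Since 180 ≤ 185, they fit within the window.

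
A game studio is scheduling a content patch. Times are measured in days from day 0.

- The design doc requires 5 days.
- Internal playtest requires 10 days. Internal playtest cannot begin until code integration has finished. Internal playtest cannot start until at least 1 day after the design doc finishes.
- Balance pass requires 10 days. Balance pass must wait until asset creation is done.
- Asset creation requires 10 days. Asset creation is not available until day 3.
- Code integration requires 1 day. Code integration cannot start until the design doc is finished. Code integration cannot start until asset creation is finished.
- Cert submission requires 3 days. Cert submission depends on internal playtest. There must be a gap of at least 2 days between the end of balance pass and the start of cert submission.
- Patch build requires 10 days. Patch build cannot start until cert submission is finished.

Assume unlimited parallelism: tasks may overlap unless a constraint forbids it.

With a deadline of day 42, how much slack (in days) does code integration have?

5

Asset creation waits on its own release at day 3, so it starts at day 3 and finishes at 3 + 10 = day 13.
Nothing blocks the design doc, so it runs from day 0 to day 5.
Code integration needs all of the design doc (finishes day 5); asset creation (finishes day 13). That puts its earliest start at day 13; it finishes at 13 + 1 = day 14.

Working backward from the deadline:
Patch build must finish by day 42; it takes 10 days, so it must start by 42 − 10 = day 32.
Cert submission must finish before patch build (must start by day 32). With a 3-day duration, cert submission must start by 32 − 3 = day 29.
Internal playtest has to be done before cert submission (must start by day 29). That means finishing by day 29, i.e. starting by 29 − 10 = day 19.
Code integration feeds into internal playtest (must start by day 19); so code integration must finish by day 19 and therefore start by day 18.
So code integration can start as early as day 13 and as late as day 18, giving 18 − 13 = 5 days of slack.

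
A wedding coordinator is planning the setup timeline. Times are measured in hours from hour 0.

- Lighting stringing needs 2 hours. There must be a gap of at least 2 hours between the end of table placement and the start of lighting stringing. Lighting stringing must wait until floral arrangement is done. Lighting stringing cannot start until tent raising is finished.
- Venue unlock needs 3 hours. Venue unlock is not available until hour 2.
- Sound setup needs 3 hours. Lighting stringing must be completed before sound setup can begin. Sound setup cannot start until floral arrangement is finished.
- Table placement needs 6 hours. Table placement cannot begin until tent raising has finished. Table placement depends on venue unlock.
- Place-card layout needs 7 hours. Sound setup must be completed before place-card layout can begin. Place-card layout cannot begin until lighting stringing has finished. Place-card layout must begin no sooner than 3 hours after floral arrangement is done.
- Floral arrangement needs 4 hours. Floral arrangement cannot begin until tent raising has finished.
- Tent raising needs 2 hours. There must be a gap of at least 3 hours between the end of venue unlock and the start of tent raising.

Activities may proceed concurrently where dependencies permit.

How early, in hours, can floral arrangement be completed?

Venue unlock cannot begin until its own release at hour 2. It runs from hour 2 to 2 + 3 = hour 5.
Tent raising cannot begin until venue unlock (finishes hour 5, plus 3-hour gap → hour 8). It runs from hour 8 to 8 + 2 = hour 10.
Floral arrangement waits on tent raising (finishes hour 10), so it starts at hour 10 and finishes at 10 + 4 = hour 14.

14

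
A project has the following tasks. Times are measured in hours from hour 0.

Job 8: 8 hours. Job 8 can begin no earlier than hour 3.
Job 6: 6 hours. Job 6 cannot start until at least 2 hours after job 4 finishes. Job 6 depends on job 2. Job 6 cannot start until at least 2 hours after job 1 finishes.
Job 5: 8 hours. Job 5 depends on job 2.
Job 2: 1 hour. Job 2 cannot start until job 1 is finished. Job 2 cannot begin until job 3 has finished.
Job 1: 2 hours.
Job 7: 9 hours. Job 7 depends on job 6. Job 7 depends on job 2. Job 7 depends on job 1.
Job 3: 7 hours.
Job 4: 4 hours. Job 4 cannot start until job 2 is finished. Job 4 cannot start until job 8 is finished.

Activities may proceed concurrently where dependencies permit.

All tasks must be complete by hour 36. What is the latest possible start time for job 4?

15

Job 7 has no dependents, so it just needs to finish by hour 36. Starting by 36 − 9 = hour 27 achieves that.
Job 6 feeds into job 7 (must start by hour 27); so job 6 must finish by hour 27 and therefore start by hour 21.
Job 4 must finish before job 6 (must start by hour 21, minus 2-hour gap → hour 19). With a 4-hour duration, job 4 must start by 19 − 4 = hour 15.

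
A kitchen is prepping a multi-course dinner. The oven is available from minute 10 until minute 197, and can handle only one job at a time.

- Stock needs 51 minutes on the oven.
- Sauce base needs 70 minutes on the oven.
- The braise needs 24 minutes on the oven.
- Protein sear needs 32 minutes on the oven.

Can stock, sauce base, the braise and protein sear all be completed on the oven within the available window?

Yes

The oven window is 197 − 10 = 187 minutes.
Running back to back, the jobs need 51 + 70 + 24 + 32 = 177 minutes on the oven.
Since 177 ≤ 187, they fit within the window.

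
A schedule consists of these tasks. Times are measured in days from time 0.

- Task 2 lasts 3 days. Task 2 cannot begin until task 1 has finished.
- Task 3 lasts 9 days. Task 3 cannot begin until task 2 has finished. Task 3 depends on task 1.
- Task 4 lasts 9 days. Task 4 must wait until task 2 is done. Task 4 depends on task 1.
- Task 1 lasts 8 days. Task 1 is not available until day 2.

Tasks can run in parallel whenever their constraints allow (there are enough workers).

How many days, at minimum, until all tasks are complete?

22

Task 1 cannot begin until its own release at day 2. It runs from day 2 to 2 + 8 = day 10.
Task 2 waits on task 1 (finishes day 10), so it starts at day 10 and finishes at 10 + 3 = day 13.
Task 4 cannot start until task 2 (finishes day 13); task 1 (finishes day 10). The controlling bound is day 13, so task 4 finishes at 13 + 9 = day 22.
For task 3: task 2 (finishes day 13); task 1 (finishes day 10). Taking the maximum gives a start of day 13, and it finishes at 13 + 9 = day 22.
All tasks are finished once the last one completes. Finish times: Task 1 at 10, Task 2 at 13, Task 3 at 22, Task 4 at 22. The latest is day 22.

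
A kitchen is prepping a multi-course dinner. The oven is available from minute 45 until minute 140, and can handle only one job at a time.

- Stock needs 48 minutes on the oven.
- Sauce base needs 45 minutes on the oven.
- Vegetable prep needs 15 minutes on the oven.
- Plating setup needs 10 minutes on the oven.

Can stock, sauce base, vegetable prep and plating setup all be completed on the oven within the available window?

No

The oven window is 140 − 45 = 95 minutes.
Running back to back, the jobs need 48 + 45 + 15 + 10 = 118 minutes on the oven.
Since 118 > 95, they cannot all fit.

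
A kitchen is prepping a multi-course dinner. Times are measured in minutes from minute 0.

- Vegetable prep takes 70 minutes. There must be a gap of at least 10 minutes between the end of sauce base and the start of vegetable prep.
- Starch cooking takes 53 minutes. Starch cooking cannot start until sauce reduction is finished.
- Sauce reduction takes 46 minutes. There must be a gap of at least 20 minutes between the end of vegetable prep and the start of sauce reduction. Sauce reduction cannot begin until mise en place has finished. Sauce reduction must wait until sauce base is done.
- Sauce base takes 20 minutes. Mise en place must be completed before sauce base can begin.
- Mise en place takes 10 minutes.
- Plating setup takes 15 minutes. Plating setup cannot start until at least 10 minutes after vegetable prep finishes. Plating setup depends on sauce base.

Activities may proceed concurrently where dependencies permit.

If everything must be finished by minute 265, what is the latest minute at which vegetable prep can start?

76

To finish by minute 265, starch cooking (duration 53) must start no later than minute 212.
Sauce reduction must finish before starch cooking (must start by minute 212). With a 46-minute duration, sauce reduction must start by 212 − 46 = minute 166.
To finish by minute 265, plating setup (duration 15) must start no later than minute 250.
Vegetable prep must finish in time for sauce reduction (must start by minute 166, minus 20-minute gap → minute 146); plating setup (must start by minute 250, minus 10-minute gap → minute 240). The tightest is minute 146, so vegetable prep must start by 146 − 70 = minute 76.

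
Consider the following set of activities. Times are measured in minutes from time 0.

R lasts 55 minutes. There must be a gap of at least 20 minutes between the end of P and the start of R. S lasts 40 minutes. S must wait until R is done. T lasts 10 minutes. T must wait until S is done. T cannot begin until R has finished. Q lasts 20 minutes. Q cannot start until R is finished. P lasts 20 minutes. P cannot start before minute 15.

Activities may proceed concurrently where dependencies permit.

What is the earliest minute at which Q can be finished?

130

P cannot begin until its own release at minute 15. It runs from minute 15 to 15 + 20 = minute 35.
R waits on P (finishes minute 35, plus 20-minute gap → minute 55), so it starts at minute 55 and finishes at 55 + 55 = minute 110.
Q waits on R (finishes minute 110), so it starts at minute 110 and finishes at 110 + 20 = minute 130.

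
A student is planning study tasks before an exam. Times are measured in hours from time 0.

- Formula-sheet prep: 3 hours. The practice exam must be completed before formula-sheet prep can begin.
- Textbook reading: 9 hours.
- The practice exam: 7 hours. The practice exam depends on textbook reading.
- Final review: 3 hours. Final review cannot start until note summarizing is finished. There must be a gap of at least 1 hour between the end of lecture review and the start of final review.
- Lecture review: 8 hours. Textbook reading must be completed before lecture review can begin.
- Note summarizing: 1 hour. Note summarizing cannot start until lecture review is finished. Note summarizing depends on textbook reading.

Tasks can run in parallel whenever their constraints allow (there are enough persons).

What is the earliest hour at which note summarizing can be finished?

Textbook reading has no prerequisites, so it starts at hour 0 and finishes at hour 9.
Lecture review waits on textbook reading (finishes hour 9), so it starts at hour 9 and finishes at 9 + 8 = hour 17.
For note summarizing: lecture review (finishes hour 17); textbook reading (finishes hour 9). Taking the maximum gives a start of hour 17, and it finishes at 17 + 1 = hour 18.

18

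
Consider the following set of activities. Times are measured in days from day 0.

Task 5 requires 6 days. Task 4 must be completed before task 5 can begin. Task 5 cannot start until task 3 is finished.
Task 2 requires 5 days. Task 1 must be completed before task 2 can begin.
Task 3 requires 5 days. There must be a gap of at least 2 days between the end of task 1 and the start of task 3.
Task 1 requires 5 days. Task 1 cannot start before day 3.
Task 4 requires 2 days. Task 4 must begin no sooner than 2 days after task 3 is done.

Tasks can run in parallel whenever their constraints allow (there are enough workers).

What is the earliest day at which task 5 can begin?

Task 1 waits on its own release at day 3, so it starts at day 3 and finishes at 3 + 5 = day 8.
Task 3 waits on task 1 (finishes day 8, plus 2-day gap → day 10), so it starts at day 10 and finishes at 10 + 5 = day 15.
After task 3 (finishes day 15, plus 2-day gap → day 17), task 4 can start at day 17 and finishes at day 19.
Task 5 waits on task 4 (finishes day 19); task 3 (finishes day 15). The latest of these is day 19, which is the earliest task 5 can start.

19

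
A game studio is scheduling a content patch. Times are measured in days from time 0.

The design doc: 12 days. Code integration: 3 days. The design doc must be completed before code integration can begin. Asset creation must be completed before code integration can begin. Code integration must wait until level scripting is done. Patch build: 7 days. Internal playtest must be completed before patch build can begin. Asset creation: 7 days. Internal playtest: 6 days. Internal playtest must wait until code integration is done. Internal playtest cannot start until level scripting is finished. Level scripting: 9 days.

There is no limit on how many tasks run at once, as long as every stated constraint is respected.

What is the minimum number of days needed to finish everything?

Nothing blocks level scripting, so it runs from day 0 to day 9.
Nothing blocks asset creation, so it runs from day 0 to day 7.
The design doc can start immediately at day 0; it finishes at day 12.
Code integration needs all of the design doc (finishes day 12); asset creation (finishes day 7); level scripting (finishes day 9). That puts its earliest start at day 12; it finishes at 12 + 3 = day 15.
Internal playtest needs all of code integration (finishes day 15); level scripting (finishes day 9). That puts its earliest start at day 15; it finishes at 15 + 6 = day 21.
After internal playtest (finishes day 21), patch build can start at day 21 and finishes at day 28.
All tasks are finished once the last one completes. Finish times: The design doc at 12, Asset creation at 7, Level scripting at 9, Code integration at 15, Internal playtest at 21, Patch build at 28. The latest is day 28.

28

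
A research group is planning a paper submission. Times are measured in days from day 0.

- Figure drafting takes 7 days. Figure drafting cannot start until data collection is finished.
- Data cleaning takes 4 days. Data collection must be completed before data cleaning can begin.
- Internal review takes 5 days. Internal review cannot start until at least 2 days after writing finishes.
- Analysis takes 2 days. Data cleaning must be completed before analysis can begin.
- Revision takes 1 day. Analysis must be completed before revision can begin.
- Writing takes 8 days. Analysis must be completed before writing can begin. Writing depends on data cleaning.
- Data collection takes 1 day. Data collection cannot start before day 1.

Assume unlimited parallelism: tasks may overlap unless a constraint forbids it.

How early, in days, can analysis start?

6

Data collection cannot begin until its own release at day 1. It runs from day 1 to 1 + 1 = day 2.
Data cleaning cannot begin until data collection (finishes day 2). It runs from day 2 to 2 + 4 = day 6.
Analysis waits on data cleaning (finishes day 6), so the earliest it can start is day 6.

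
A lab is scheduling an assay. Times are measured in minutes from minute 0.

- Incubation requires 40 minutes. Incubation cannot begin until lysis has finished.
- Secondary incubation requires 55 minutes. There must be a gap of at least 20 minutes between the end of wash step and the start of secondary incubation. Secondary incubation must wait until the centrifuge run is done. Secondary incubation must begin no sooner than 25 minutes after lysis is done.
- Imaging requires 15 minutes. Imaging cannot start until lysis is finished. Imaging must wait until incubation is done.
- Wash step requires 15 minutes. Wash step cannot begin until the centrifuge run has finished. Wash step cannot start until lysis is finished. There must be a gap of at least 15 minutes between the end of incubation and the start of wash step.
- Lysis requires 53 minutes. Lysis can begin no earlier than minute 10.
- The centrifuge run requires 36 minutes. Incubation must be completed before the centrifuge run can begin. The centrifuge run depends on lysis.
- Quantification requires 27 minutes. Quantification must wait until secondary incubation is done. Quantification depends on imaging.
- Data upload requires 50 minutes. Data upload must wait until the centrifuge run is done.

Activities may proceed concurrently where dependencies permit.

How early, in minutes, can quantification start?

Lysis waits on its own release at minute 10, so it starts at minute 10 and finishes at 10 + 53 = minute 63.
Incubation waits on lysis (finishes minute 63), so it starts at minute 63 and finishes at 63 + 40 = minute 103.
Imaging has to wait for lysis (finishes minute 63); incubation (finishes minute 103). The latest of these is minute 103, so imaging runs minute 103 to 103 + 15 = minute 118.
The centrifuge run needs all of incubation (finishes minute 103); lysis (finishes minute 63). That puts its earliest start at minute 103; it finishes at 103 + 36 = minute 139.
Wash step cannot start until the centrifuge run (finishes minute 139); lysis (finishes minute 63); incubation (finishes minute 103, plus 15-minute gap → minute 118). The controlling bound is minute 139, so wash step finishes at 139 + 15 = minute 154.
Secondary incubation has to wait for wash step (finishes minute 154, plus 20-minute gap → minute 174); the centrifuge run (finishes minute 139); lysis (finishes minute 63, plus 25-minute gap → minute 88). The latest of these is minute 174, so secondary incubation runs minute 174 to 174 + 55 = minute 229.
Quantification waits on secondary incubation (finishes minute 229); imaging (finishes minute 118). The latest of these is minute 229, which is the earliest quantification can start.

229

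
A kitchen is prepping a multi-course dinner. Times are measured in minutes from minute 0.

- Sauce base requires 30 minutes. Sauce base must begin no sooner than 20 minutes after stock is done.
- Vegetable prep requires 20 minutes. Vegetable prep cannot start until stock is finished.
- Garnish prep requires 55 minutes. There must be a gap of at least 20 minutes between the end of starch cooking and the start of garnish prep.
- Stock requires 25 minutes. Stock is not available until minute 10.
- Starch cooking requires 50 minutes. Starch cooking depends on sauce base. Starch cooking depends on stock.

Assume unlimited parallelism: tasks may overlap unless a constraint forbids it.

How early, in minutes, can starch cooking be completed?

Stock cannot begin until its own release at minute 10. It runs from minute 10 to 10 + 25 = minute 35.
Sauce base waits on stock (finishes minute 35, plus 20-minute gap → minute 55), so it starts at minute 55 and finishes at 55 + 30 = minute 85.
Starch cooking has to wait for sauce base (finishes minute 85); stock (finishes minute 35). The latest of these is minute 85, so starch cooking runs minute 85 to 85 + 50 = minute 135.

135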